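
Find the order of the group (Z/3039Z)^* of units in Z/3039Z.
(Z/3039Z)^* consists of the classes a with gcd(a, 3039) = 1, so its order is φ(3039). φ is multiplicative, with φ(p^e) = p^e − p^(e−1). Factorise 3039 = 3 · 1013. Then
  φ(3039) = (3 − 1) · (1013 − 1) = 2 · 1012 = 2024.
Thus |(Z/3039Z)^*| = 2024.

Final answer: |(Z/3039Z)^*| = 2024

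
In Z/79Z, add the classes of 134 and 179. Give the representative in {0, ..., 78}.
Reduce the summands first: 134 ≡ 55, 179 ≡ 21 (mod 79), so 134 + 179 ≡ 55 + 21 (mod 79). 55 + 21 = 76; 76 = 0·79 + 76, so (134 + 179) mod 79 = 76.

Final answer: 76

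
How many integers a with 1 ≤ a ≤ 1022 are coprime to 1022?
The number of a ∈ {1, ..., 1022} with gcd(a, 1022) = 1 is by definition Euler's totient φ(1022). φ is multiplicative, with φ(p^e) = p^e − p^(e−1). Factorise 1022 = 2 · 7 · 73. Then
  φ(1022) = (2 − 1) · (7 − 1) · (73 − 1) = 1 · 6 · 72 = 432.
So there are 432 such integers.

Final answer: 432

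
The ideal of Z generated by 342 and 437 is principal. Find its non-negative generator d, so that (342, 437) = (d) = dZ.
In the PID Z, (a, b) is generated by gcd(a, b). Compute gcd(437, 342) with the extended Euclidean algorithm, tracking rows (r, s, t) with s·437 + t·342 = r:
  row A: (437, 1, 0)   [1·437 + 0·342 = 437]
  row B: (342, 0, 1)   [0·437 + 1·342 = 342]
  437 = 1·342 + 95   → row C = row A − 1·row B = (95, 1, −1)   [check: 1·437 − 1·342 = 95]
  342 = 3·95 + 57   → row D = row B − 3·row C = (57, −3, 4)   [check: −3·437 + 4·342 = 57]
  95 = 1·57 + 38   → row E = row C − 1·row D = (38, 4, −5)   [check: 4·437 − 5·342 = 38]
  57 = 1·38 + 19   → row F = row D − 1·row E = (19, −7, 9)   [check: −7·437 + 9·342 = 19]
  38 = 2·19 + 0   → remainder 0, stop. gcd = 19 (last nonzero row F).
So gcd(342, 437) = 19, with Bézout identity −7·437 + 9·342 = 19. Containment (⊇): the Bézout identity exhibits 19 as an element of (342, 437), giving (19) ⊆ (342, 437). Containment (⊆): since 19 | 342 and 19 | 437 (342 = 19·18, 437 = 19·23), every Z-linear combination of 342 and 437 is divisible by 19, so (342, 437) ⊆ (19). Therefore (342, 437) = (19), d = 19.

Final answer: (342, 437) = (19); d = 19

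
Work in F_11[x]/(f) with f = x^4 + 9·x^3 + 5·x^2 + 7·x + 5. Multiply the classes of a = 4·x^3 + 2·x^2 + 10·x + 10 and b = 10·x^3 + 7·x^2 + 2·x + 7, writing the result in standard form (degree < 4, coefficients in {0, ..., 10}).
Multiply as integer polynomials: a · b = 40·x^6 + 48·x^5 + 122·x^4 + 202·x^3 + 104·x^2 + 90·x + 70. Reducing coefficients mod 11: a · b ≡ 7·x^6 + 4·x^5 + x^4 + 4·x^3 + 5·x^2 + 2·x + 4. Now divide by f(x) = x^4 + 9·x^3 + 5·x^2 + 7·x + 5 in F_11[x], eliminating the leading term at each step:
  leading term 7·x^6: subtract (7·x^2)·f(x) = 7·x^6 + 8·x^5 + 2·x^4 + 5·x^3 + 2·x^2, leaving 7·x^5 + 10·x^4 + 10·x^3 + 3·x^2 + 2·x + 4 (coefficients mod 11)
  leading term 7·x^5: subtract (7·x)·f(x) = 7·x^5 + 8·x^4 + 2·x^3 + 5·x^2 + 2·x, leaving 2·x^4 + 8·x^3 + 9·x^2 + 4 (coefficients mod 11)
  leading term 2·x^4: subtract (2)·f(x) = 2·x^4 + 7·x^3 + 10·x^2 + 3·x + 10, leaving x^3 + 10·x^2 + 8·x + 5 (coefficients mod 11)
The degree is now < 4, so this is the remainder. Hence a · b ≡ x^3 + 10·x^2 + 8·x + 5 in F_11[x]/(f).

Final answer: a · b ≡ x^3 + 10·x^2 + 8·x + 5 (mod f(x))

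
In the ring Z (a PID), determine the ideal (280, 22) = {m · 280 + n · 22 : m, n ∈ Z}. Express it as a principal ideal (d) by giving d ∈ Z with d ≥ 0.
In the PID Z, (a, b) is generated by gcd(a, b). Compute gcd(280, 22) with the extended Euclidean algorithm, tracking rows (r, s, t) with s·280 + t·22 = r:
  row A: (280, 1, 0)   [1·280 + 0·22 = 280]
  row B: (22, 0, 1)   [0·280 + 1·22 = 22]
  280 = 12·22 + 16   → row C = row A − 12·row B = (16, 1, −12)   [check: 1·280 − 12·22 = 16]
  22 = 1·16 + 6   → row D = row B − 1·row C = (6, −1, 13)   [check: −1·280 + 13·22 = 6]
  16 = 2·6 + 4   → row E = row C − 2·row D = (4, 3, −38)   [check: 3·280 − 38·22 = 4]
  6 = 1·4 + 2   → row F = row D − 1·row E = (2, −4, 51)   [check: −4·280 + 51·22 = 2]
  4 = 2·2 + 0   → remainder 0, stop. gcd = 2 (last nonzero row F).
So gcd(280, 22) = 2, with Bézout identity −4·280 + 51·22 = 2. Containment (⊇): the Bézout identity exhibits 2 as an element of (280, 22), giving (2) ⊆ (280, 22). Containment (⊆): since 2 | 280 and 2 | 22 (280 = 2·140, 22 = 2·11), every Z-linear combination of 280 and 22 is divisible by 2, so (280, 22) ⊆ (2). Therefore (280, 22) = (2), d = 2.

Final answer: (280, 22) = (2); d = 2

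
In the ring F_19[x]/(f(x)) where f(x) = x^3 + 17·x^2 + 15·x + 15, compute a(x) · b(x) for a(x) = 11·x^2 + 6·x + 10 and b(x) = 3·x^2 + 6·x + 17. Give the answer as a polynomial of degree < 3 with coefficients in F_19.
Multiply as integer polynomials: a · b = 33·x^4 + 84·x^3 + 253·x^2 + 162·x + 170. Reducing coefficients mod 19: a · b ≡ 14·x^4 + 8·x^3 + 6·x^2 + 10·x + 18. Now divide by f(x) = x^3 + 17·x^2 + 15·x + 15 in F_19[x], eliminating the leading term at each step:
  leading term 14·x^4: subtract (14·x)·f(x) = 14·x^4 + 10·x^3 + x^2 + x, leaving 17·x^3 + 5·x^2 + 9·x + 18 (coefficients mod 19)
  leading term 17·x^3: subtract (17)·f(x) = 17·x^3 + 4·x^2 + 8·x + 8, leaving x^2 + x + 10 (coefficients mod 19)
The degree is now < 3, so this is the remainder. Hence a · b ≡ x^2 + x + 10 in F_19[x]/(f).

Final answer: a · b ≡ x^2 + x + 10 (mod f(x))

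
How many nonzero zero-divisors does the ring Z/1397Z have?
Z/1397Z has 136 nonzero zero-divisors

In Z/1397Z each nonzero element is either a unit (gcd with 1397 is 1) or a zero-divisor (gcd > 1). The number of units is φ(1397): factorise 1397 = 11 · 127, so φ(1397) = (11 − 1) · (127 − 1) = 10 · 126 = 1260. The nonzero elements number 1397 − 1 = 1396. Hence the nonzero zero-divisors number 1396 − 1260 = 136.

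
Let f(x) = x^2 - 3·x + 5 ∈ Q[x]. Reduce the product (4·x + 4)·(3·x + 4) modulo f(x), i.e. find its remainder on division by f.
a · b ≡ 64·x - 44 (mod f(x))

First multiply in Q[x] without reducing: a · b = 12·x^2 + 28·x + 16. Now divide by f(x) = x^2 - 3·x + 5, eliminating the leading term at each step:
  leading term 12·x^2: subtract (12)·f(x) = 12·x^2 - 36·x + 60, leaving 64·x - 44
The degree is now < 2, so this is the remainder. Hence a · b ≡ 64·x - 44 in Q[x]/(f).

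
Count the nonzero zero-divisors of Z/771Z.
In Z/771Z each nonzero element is either a unit (gcd with 771 is 1) or a zero-divisor (gcd > 1). The number of units is φ(771): factorise 771 = 3 · 257, so φ(771) = (3 − 1) · (257 − 1) = 2 · 256 = 512. The nonzero elements number 771 − 1 = 770. Hence the nonzero zero-divisors number 770 − 512 = 258.

Final answer: Z/771Z has 258 nonzero zero-divisors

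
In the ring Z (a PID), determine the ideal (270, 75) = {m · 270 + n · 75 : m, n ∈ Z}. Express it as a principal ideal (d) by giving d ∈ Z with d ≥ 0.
(270, 75) = (15); d = 15

In the PID Z, (a, b) is generated by gcd(a, b). Compute gcd(270, 75) with the extended Euclidean algorithm, tracking rows (r, s, t) with s·270 + t·75 = r:
  row A: (270, 1, 0)   [1·270 + 0·75 = 270]
  row B: (75, 0, 1)   [0·270 + 1·75 = 75]
  270 = 3·75 + 45   → row C = row A − 3·row B = (45, 1, −3)   [check: 1·270 − 3·75 = 45]
  75 = 1·45 + 30   → row D = row B − 1·row C = (30, −1, 4)   [check: −1·270 + 4·75 = 30]
  45 = 1·30 + 15   → row E = row C − 1·row D = (15, 2, −7)   [check: 2·270 − 7·75 = 15]
  30 = 2·15 + 0   → remainder 0, stop. gcd = 15 (last nonzero row E).
So gcd(270, 75) = 15, with Bézout identity 2·270 − 7·75 = 15. Containment (⊇): the Bézout identity exhibits 15 as an element of (270, 75), giving (15) ⊆ (270, 75). Containment (⊆): since 15 | 270 and 15 | 75 (270 = 15·18, 75 = 15·5), every Z-linear combination of 270 and 75 is divisible by 15, so (270, 75) ⊆ (15). Therefore (270, 75) = (15), d = 15.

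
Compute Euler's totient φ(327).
φ is multiplicative, with φ(p^e) = p^e − p^(e−1). Factorise 327 = 3 · 109. Then
  φ(327) = (3 − 1) · (109 − 1) = 2 · 108 = 216.

Final answer: φ(327) = 216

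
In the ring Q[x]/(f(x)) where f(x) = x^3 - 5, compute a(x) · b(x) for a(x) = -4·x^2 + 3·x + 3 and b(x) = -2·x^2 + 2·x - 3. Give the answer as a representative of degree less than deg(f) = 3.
a · b ≡ 12·x^2 + 37·x - 79 (mod f(x))

First multiply in Q[x] without reducing: a · b = 8·x^4 - 14·x^3 + 12·x^2 - 3·x - 9. Now divide by f(x) = x^3 - 5, eliminating the leading term at each step:
  leading term 8·x^4: subtract (8·x)·f(x) = 8·x^4 - 40·x, leaving -14·x^3 + 12·x^2 + 37·x - 9
  leading term -14·x^3: subtract (-14)·f(x) = 70 - 14·x^3, leaving 12·x^2 + 37·x - 79
The degree is now < 3, so this is the remainder. Hence a · b ≡ 12·x^2 + 37·x - 79 in Q[x]/(f).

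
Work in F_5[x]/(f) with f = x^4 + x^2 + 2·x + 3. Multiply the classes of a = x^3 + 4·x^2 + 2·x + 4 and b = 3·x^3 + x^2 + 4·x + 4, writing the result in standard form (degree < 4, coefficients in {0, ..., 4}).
Multiply as integer polynomials: a · b = 3·x^6 + 13·x^5 + 14·x^4 + 34·x^3 + 28·x^2 + 24·x + 16. Reducing coefficients mod 5: a · b ≡ 3·x^6 + 3·x^5 + 4·x^4 + 4·x^3 + 3·x^2 + 4·x + 1. Now divide by f(x) = x^4 + x^2 + 2·x + 3 in F_5[x], eliminating the leading term at each step:
  leading term 3·x^6: subtract (3·x^2)·f(x) = 3·x^6 + 3·x^4 + x^3 + 4·x^2, leaving 3·x^5 + x^4 + 3·x^3 + 4·x^2 + 4·x + 1 (coefficients mod 5)
  leading term 3·x^5: subtract (3·x)·f(x) = 3·x^5 + 3·x^3 + x^2 + 4·x, leaving x^4 + 3·x^2 + 1 (coefficients mod 5)
  leading term x^4: subtract (1)·f(x) = x^4 + x^2 + 2·x + 3, leaving 2·x^2 + 3·x + 3 (coefficients mod 5)
The degree is now < 4, so this is the remainder. Hence a · b ≡ 2·x^2 + 3·x + 3 in F_5[x]/(f).

Final answer: a · b ≡ 2·x^2 + 3·x + 3 (mod f(x))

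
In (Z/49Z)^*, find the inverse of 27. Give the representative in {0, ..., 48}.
27^(−1) ≡ 20 (mod 49)

Apply the extended Euclidean algorithm to (49, 27), tracking rows (r, s, t) with s·49 + t·27 = r. Each division r_prev = q·r_cur + r_new produces the new row as (previous row) − q·(current row):
  row A: (49, 1, 0)   [1·49 + 0·27 = 49]
  row B: (27, 0, 1)   [0·49 + 1·27 = 27]
  49 = 1·27 + 22   → row C = row A − 1·row B = (22, 1, −1)   [check: 1·49 − 1·27 = 22]
  27 = 1·22 + 5   → row D = row B − 1·row C = (5, −1, 2)   [check: −1·49 + 2·27 = 5]
  22 = 4·5 + 2   → row E = row C − 4·row D = (2, 5, −9)   [check: 5·49 − 9·27 = 2]
  5 = 2·2 + 1   → row F = row D − 2·row E = (1, −11, 20)   [check: −11·49 + 20·27 = 1]
  2 = 2·1 + 0   → remainder 0, stop. gcd = 1 (last nonzero row F).
The gcd is 1, so 27 is invertible mod 49. The last nonzero row gives −11·49 + 20·27 = 1, so t = 20. So 27^(−1) ≡ 20 (mod 49). Verify: 27 · 20 = 540 ≡ 1 (mod 49). ✓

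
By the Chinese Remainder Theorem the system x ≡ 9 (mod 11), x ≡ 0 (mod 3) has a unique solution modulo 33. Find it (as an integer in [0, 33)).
x ≡ 9 (mod 33); the representative in [0, 33) is 9

The moduli 11, 3 are pairwise coprime, so by the CRT there is a unique solution mod 11·3 = 33.
Solve by successive substitution. Start with x ≡ 9 (mod 11).
  Combine with x ≡ 0 (mod 3): write x = 9 + 11·t and require 9 + 11·t ≡ 0 (mod 3), i.e. 11·t ≡ 0 − 9 ≡ 0 (mod 3). Since 11^(−1) ≡ 2 (mod 3) (11 ≡ 2 (mod 3)), t ≡ 2·0 ≡ 0 (mod 3). So x ≡ 9 + 11·0 = 9 (mod 33).
Unique solution in [0, 33): x = 9.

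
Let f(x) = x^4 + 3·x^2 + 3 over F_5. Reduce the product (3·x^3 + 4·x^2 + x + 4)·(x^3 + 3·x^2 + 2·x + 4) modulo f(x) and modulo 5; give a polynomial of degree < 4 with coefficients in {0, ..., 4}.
Multiply as integer polynomials: a · b = 3·x^6 + 13·x^5 + 19·x^4 + 27·x^3 + 30·x^2 + 12·x + 16. Reducing coefficients mod 5: a · b ≡ 3·x^6 + 3·x^5 + 4·x^4 + 2·x^3 + 2·x + 1. Now divide by f(x) = x^4 + 3·x^2 + 3 in F_5[x], eliminating the leading term at each step:
  leading term 3·x^6: subtract (3·x^2)·f(x) = 3·x^6 + 4·x^4 + 4·x^2, leaving 3·x^5 + 2·x^3 + x^2 + 2·x + 1 (coefficients mod 5)
  leading term 3·x^5: subtract (3·x)·f(x) = 3·x^5 + 4·x^3 + 4·x, leaving 3·x^3 + x^2 + 3·x + 1 (coefficients mod 5)
The degree is now < 4, so this is the remainder. Hence a · b ≡ 3·x^3 + x^2 + 3·x + 1 in F_5[x]/(f).

Final answer: a · b ≡ 3·x^3 + x^2 + 3·x + 1 (mod f(x))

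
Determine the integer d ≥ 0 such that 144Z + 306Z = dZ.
(144, 306) = (18); d = 18

In the PID Z, (a, b) is generated by gcd(a, b). Compute gcd(306, 144) with the extended Euclidean algorithm, tracking rows (r, s, t) with s·306 + t·144 = r:
  row A: (306, 1, 0)   [1·306 + 0·144 = 306]
  row B: (144, 0, 1)   [0·306 + 1·144 = 144]
  306 = 2·144 + 18   → row C = row A − 2·row B = (18, 1, −2)   [check: 1·306 − 2·144 = 18]
  144 = 8·18 + 0   → remainder 0, stop. gcd = 18 (last nonzero row C).
So gcd(144, 306) = 18, with Bézout identity 1·306 − 2·144 = 18. Containment (⊇): the Bézout identity exhibits 18 as an element of (144, 306), giving (18) ⊆ (144, 306). Containment (⊆): since 18 | 144 and 18 | 306 (144 = 18·8, 306 = 18·17), every Z-linear combination of 144 and 306 is divisible by 18, so (144, 306) ⊆ (18). Therefore (144, 306) = (18), d = 18.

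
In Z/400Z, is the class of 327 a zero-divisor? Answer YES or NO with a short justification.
gcd(327, 400) = 1, so 327 is a unit in Z/400Z (it has a multiplicative inverse). A unit cannot be a zero-divisor: if 327·b ≡ 0 then multiplying both sides by 327^(−1) gives b ≡ 0. So 327 is not a zero-divisor.

Final answer: NO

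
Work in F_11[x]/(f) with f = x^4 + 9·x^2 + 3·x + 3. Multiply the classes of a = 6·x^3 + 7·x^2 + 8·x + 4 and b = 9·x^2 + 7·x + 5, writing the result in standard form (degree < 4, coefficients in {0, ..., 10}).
Multiply as integer polynomials: a · b = 54·x^5 + 105·x^4 + 151·x^3 + 127·x^2 + 68·x + 20. Reducing coefficients mod 11: a · b ≡ 10·x^5 + 6·x^4 + 8·x^3 + 6·x^2 + 2·x + 9. Now divide by f(x) = x^4 + 9·x^2 + 3·x + 3 in F_11[x], eliminating the leading term at each step:
  leading term 10·x^5: subtract (10·x)·f(x) = 10·x^5 + 2·x^3 + 8·x^2 + 8·x, leaving 6·x^4 + 6·x^3 + 9·x^2 + 5·x + 9 (coefficients mod 11)
  leading term 6·x^4: subtract (6)·f(x) = 6·x^4 + 10·x^2 + 7·x + 7, leaving 6·x^3 + 10·x^2 + 9·x + 2 (coefficients mod 11)
The degree is now < 4, so this is the remainder. Hence a · b ≡ 6·x^3 + 10·x^2 + 9·x + 2 in F_11[x]/(f).

Final answer: a · b ≡ 6·x^3 + 10·x^2 + 9·x + 2 (mod f(x))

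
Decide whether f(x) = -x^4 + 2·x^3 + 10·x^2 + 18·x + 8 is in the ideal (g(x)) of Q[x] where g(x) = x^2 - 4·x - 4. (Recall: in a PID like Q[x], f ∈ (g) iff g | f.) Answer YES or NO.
NO

In Q[x] the ideal (g) consists of all multiples of g, so f ∈ (g) iff g | f, i.e. iff the remainder of f on division by g is 0. Divide f by g (g is monic, so eliminate the leading term of the running remainder at each step):
  leading term -x^4: subtract (-x^2)·g(x) = -x^4 + 4·x^3 + 4·x^2, leaving -2·x^3 + 6·x^2 + 18·x + 8
  leading term -2·x^3: subtract (-2·x)·g(x) = -2·x^3 + 8·x^2 + 8·x, leaving -2·x^2 + 10·x + 8
  leading term -2·x^2: subtract (-2)·g(x) = -2·x^2 + 8·x + 8, leaving 2·x
The remainder r(x) = 2·x ≠ 0 (and deg r < deg g), so g ∤ f, i.e. f ∉ (g).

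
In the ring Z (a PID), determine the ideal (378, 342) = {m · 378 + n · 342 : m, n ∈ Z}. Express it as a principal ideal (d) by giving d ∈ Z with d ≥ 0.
(378, 342) = (18); d = 18

In the PID Z, (a, b) is generated by gcd(a, b). Compute gcd(378, 342) with the extended Euclidean algorithm, tracking rows (r, s, t) with s·378 + t·342 = r:
  row A: (378, 1, 0)   [1·378 + 0·342 = 378]
  row B: (342, 0, 1)   [0·378 + 1·342 = 342]
  378 = 1·342 + 36   → row C = row A − 1·row B = (36, 1, −1)   [check: 1·378 − 1·342 = 36]
  342 = 9·36 + 18   → row D = row B − 9·row C = (18, −9, 10)   [check: −9·378 + 10·342 = 18]
  36 = 2·18 + 0   → remainder 0, stop. gcd = 18 (last nonzero row D).
So gcd(378, 342) = 18, with Bézout identity −9·378 + 10·342 = 18. Containment (⊇): the Bézout identity exhibits 18 as an element of (378, 342), giving (18) ⊆ (378, 342). Containment (⊆): since 18 | 378 and 18 | 342 (378 = 18·21, 342 = 18·19), every Z-linear combination of 378 and 342 is divisible by 18, so (378, 342) ⊆ (18). Therefore (378, 342) = (18), d = 18.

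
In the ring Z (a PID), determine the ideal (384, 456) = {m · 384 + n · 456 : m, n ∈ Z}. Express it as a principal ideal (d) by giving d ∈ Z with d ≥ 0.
In the PID Z, (a, b) is generated by gcd(a, b). Compute gcd(456, 384) with the extended Euclidean algorithm, tracking rows (r, s, t) with s·456 + t·384 = r:
  row A: (456, 1, 0)   [1·456 + 0·384 = 456]
  row B: (384, 0, 1)   [0·456 + 1·384 = 384]
  456 = 1·384 + 72   → row C = row A − 1·row B = (72, 1, −1)   [check: 1·456 − 1·384 = 72]
  384 = 5·72 + 24   → row D = row B − 5·row C = (24, −5, 6)   [check: −5·456 + 6·384 = 24]
  72 = 3·24 + 0   → remainder 0, stop. gcd = 24 (last nonzero row D).
So gcd(384, 456) = 24, with Bézout identity −5·456 + 6·384 = 24. Containment (⊇): the Bézout identity exhibits 24 as an element of (384, 456), giving (24) ⊆ (384, 456). Containment (⊆): since 24 | 384 and 24 | 456 (384 = 24·16, 456 = 24·19), every Z-linear combination of 384 and 456 is divisible by 24, so (384, 456) ⊆ (24). Therefore (384, 456) = (24), d = 24.

Final answer: (384, 456) = (24); d = 24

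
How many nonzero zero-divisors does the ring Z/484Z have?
In Z/484Z each nonzero element is either a unit (gcd with 484 is 1) or a zero-divisor (gcd > 1). The number of units is φ(484): factorise 484 = 2^2 · 11^2, so φ(484) = (2^2 − 2^1) · (11^2 − 11^1) = 2 · 110 = 220. The nonzero elements number 484 − 1 = 483. Hence the nonzero zero-divisors number 483 − 220 = 263.

Final answer: Z/484Z has 263 nonzero zero-divisors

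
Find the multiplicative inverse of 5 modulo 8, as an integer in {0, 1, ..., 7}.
Apply the extended Euclidean algorithm to (8, 5), tracking rows (r, s, t) with s·8 + t·5 = r. Each division r_prev = q·r_cur + r_new produces the new row as (previous row) − q·(current row):
  row A: (8, 1, 0)   [1·8 + 0·5 = 8]
  row B: (5, 0, 1)   [0·8 + 1·5 = 5]
  8 = 1·5 + 3   → row C = row A − 1·row B = (3, 1, −1)   [check: 1·8 − 1·5 = 3]
  5 = 1·3 + 2   → row D = row B − 1·row C = (2, −1, 2)   [check: −1·8 + 2·5 = 2]
  3 = 1·2 + 1   → row E = row C − 1·row D = (1, 2, −3)   [check: 2·8 − 3·5 = 1]
  2 = 2·1 + 0   → remainder 0, stop. gcd = 1 (last nonzero row E).
The gcd is 1, so 5 is invertible mod 8. The last nonzero row gives 2·8 − 3·5 = 1, so t = −3. So 5^(−1) ≡ −3 ≡ 5 (mod 8). Verify: 5 · 5 = 25 ≡ 1 (mod 8). ✓

Final answer: 5^(−1) ≡ 5 (mod 8)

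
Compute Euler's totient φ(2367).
φ is multiplicative, with φ(p^e) = p^e − p^(e−1). Factorise 2367 = 3^2 · 263. Then
  φ(2367) = (3^2 − 3^1) · (263 − 1) = 6 · 262 = 1572.

Final answer: φ(2367) = 1572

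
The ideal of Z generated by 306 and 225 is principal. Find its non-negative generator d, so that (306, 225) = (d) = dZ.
(306, 225) = (9); d = 9

In the PID Z, (a, b) is generated by gcd(a, b). Compute gcd(306, 225) with the extended Euclidean algorithm, tracking rows (r, s, t) with s·306 + t·225 = r:
  row A: (306, 1, 0)   [1·306 + 0·225 = 306]
  row B: (225, 0, 1)   [0·306 + 1·225 = 225]
  306 = 1·225 + 81   → row C = row A − 1·row B = (81, 1, −1)   [check: 1·306 − 1·225 = 81]
  225 = 2·81 + 63   → row D = row B − 2·row C = (63, −2, 3)   [check: −2·306 + 3·225 = 63]
  81 = 1·63 + 18   → row E = row C − 1·row D = (18, 3, −4)   [check: 3·306 − 4·225 = 18]
  63 = 3·18 + 9   → row F = row D − 3·row E = (9, −11, 15)   [check: −11·306 + 15·225 = 9]
  18 = 2·9 + 0   → remainder 0, stop. gcd = 9 (last nonzero row F).
So gcd(306, 225) = 9, with Bézout identity −11·306 + 15·225 = 9. Containment (⊇): the Bézout identity exhibits 9 as an element of (306, 225), giving (9) ⊆ (306, 225). Containment (⊆): since 9 | 306 and 9 | 225 (306 = 9·34, 225 = 9·25), every Z-linear combination of 306 and 225 is divisible by 9, so (306, 225) ⊆ (9). Therefore (306, 225) = (9), d = 9.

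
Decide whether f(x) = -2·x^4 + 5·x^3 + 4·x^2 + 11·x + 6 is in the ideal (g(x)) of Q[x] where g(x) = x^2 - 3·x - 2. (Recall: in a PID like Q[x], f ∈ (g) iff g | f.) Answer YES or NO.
YES

In Q[x] the ideal (g) consists of all multiples of g, so f ∈ (g) iff g | f, i.e. iff the remainder of f on division by g is 0. Divide f by g (g is monic, so eliminate the leading term of the running remainder at each step):
  leading term -2·x^4: subtract (-2·x^2)·g(x) = -2·x^4 + 6·x^3 + 4·x^2, leaving -x^3 + 11·x + 6
  leading term -x^3: subtract (-x)·g(x) = -x^3 + 3·x^2 + 2·x, leaving -3·x^2 + 9·x + 6
  leading term -3·x^2: subtract (-3)·g(x) = -3·x^2 + 9·x + 6, leaving 0
The remainder is 0, so f(x) = g(x) · h(x) with h(x) = -2·x^2 - x - 3. Hence g | f, i.e. f ∈ (g).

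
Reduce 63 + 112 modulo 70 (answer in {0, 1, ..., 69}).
35

Reduce the summands first: 112 ≡ 42 (mod 70), so 63 + 112 ≡ 63 + 42 (mod 70). 63 + 42 = 105; 105 = 1·70 + 35, so (63 + 112) mod 70 = 35.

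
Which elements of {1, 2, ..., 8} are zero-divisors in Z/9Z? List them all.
nonzero zero-divisors of Z/9Z = {3, 6}

An element a ∈ Z/9Z (with a ≠ 0) is a zero-divisor iff gcd(a, 9) > 1 (because a is a unit precisely when gcd(a, n) = 1, and in Z/nZ every nonzero, non-unit element is a zero-divisor). Scan a = 1, ..., 8 and keep those with gcd(a, 9) > 1:
  gcd(3, 9) = 3, gcd(6, 9) = 3.
All other a ∈ {1, ..., 8} have gcd(a, 9) = 1 and are units. So the nonzero zero-divisors are exactly the 2 values of a appearing in this scan.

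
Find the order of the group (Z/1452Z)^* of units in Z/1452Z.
(Z/1452Z)^* consists of the classes a with gcd(a, 1452) = 1, so its order is φ(1452). φ is multiplicative, with φ(p^e) = p^e − p^(e−1). Factorise 1452 = 2^2 · 3 · 11^2. Then
  φ(1452) = (2^2 − 2^1) · (3 − 1) · (11^2 − 11^1) = 2 · 2 · 110 = 440.
Thus |(Z/1452Z)^*| = 440.

Final answer: |(Z/1452Z)^*| = 440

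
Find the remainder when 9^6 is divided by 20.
Use repeated squaring. Binary(6) = 110. Walk through the bits of the exponent 6 left-to-right: at each bit after the leading one, square the running value, then multiply by 9 if the bit is 1 (always reducing mod 20):
  bit 1 = 1 (leading): start with 9.
  bit 2 = 1: square 9^2 = 81 ≡ 1; bit is 1, so multiply 1·9 = 9 (mod 20).
  bit 3 = 0: square 9^2 = 81 ≡ 1 (mod 20).
Final value: 9^6 ≡ 1 (mod 20).

Final answer: 1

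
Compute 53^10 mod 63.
Use repeated squaring. Binary(10) = 1010. Walk through the bits of the exponent 10 left-to-right: at each bit after the leading one, square the running value, then multiply by 53 if the bit is 1 (always reducing mod 63):
  bit 1 = 1 (leading): start with 53.
  bit 2 = 0: square 53^2 = 2809 ≡ 37 (mod 63).
  bit 3 = 1: square 37^2 = 1369 ≡ 46; bit is 1, so multiply 46·53 = 2438 ≡ 44 (mod 63).
  bit 4 = 0: square 44^2 = 1936 ≡ 46 (mod 63).
Final value: 53^10 ≡ 46 (mod 63).

Final answer: 46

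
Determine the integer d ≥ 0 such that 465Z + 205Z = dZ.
(465, 205) = (5); d = 5

In the PID Z, (a, b) is generated by gcd(a, b). Compute gcd(465, 205) with the extended Euclidean algorithm, tracking rows (r, s, t) with s·465 + t·205 = r:
  row A: (465, 1, 0)   [1·465 + 0·205 = 465]
  row B: (205, 0, 1)   [0·465 + 1·205 = 205]
  465 = 2·205 + 55   → row C = row A − 2·row B = (55, 1, −2)   [check: 1·465 − 2·205 = 55]
  205 = 3·55 + 40   → row D = row B − 3·row C = (40, −3, 7)   [check: −3·465 + 7·205 = 40]
  55 = 1·40 + 15   → row E = row C − 1·row D = (15, 4, −9)   [check: 4·465 − 9·205 = 15]
  40 = 2·15 + 10   → row F = row D − 2·row E = (10, −11, 25)   [check: −11·465 + 25·205 = 10]
  15 = 1·10 + 5   → row G = row E − 1·row F = (5, 15, −34)   [check: 15·465 − 34·205 = 5]
  10 = 2·5 + 0   → remainder 0, stop. gcd = 5 (last nonzero row G).
So gcd(465, 205) = 5, with Bézout identity 15·465 − 34·205 = 5. Containment (⊇): the Bézout identity exhibits 5 as an element of (465, 205), giving (5) ⊆ (465, 205). Containment (⊆): since 5 | 465 and 5 | 205 (465 = 5·93, 205 = 5·41), every Z-linear combination of 465 and 205 is divisible by 5, so (465, 205) ⊆ (5). Therefore (465, 205) = (5), d = 5.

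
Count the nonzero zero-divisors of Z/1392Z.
In Z/1392Z each nonzero element is either a unit (gcd with 1392 is 1) or a zero-divisor (gcd > 1). The number of units is φ(1392): factorise 1392 = 2^4 · 3 · 29, so φ(1392) = (2^4 − 2^3) · (3 − 1) · (29 − 1) = 8 · 2 · 28 = 448. The nonzero elements number 1392 − 1 = 1391. Hence the nonzero zero-divisors number 1391 − 448 = 943.

Final answer: Z/1392Z has 943 nonzero zero-divisors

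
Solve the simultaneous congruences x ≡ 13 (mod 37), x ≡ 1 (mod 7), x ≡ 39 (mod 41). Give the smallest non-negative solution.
The moduli 37, 7, 41 are pairwise coprime, so by the CRT there is a unique solution mod 37·7·41 = 10619.
Solve by successive substitution. Start with x ≡ 13 (mod 37).
  Combine with x ≡ 1 (mod 7): write x = 13 + 37·t and require 13 + 37·t ≡ 1 (mod 7), i.e. 37·t ≡ 1 − 13 ≡ 2 (mod 7). Since 37^(−1) ≡ 4 (mod 7) (37 ≡ 2 (mod 7)), t ≡ 4·2 ≡ 1 (mod 7). So x ≡ 13 + 37·1 = 50 (mod 259).
  Combine with x ≡ 39 (mod 41): write x = 50 + 259·t and require 50 + 259·t ≡ 39 (mod 41), i.e. 259·t ≡ 39 − 50 ≡ 30 (mod 41). Since 259^(−1) ≡ 19 (mod 41) (259 ≡ 13 (mod 41)), t ≡ 19·30 ≡ 37 (mod 41). So x ≡ 50 + 259·37 = 9633 (mod 10619).
Unique solution in [0, 10619): x = 9633.

Final answer: x ≡ 9633 (mod 10619); the representative in [0, 10619) is 9633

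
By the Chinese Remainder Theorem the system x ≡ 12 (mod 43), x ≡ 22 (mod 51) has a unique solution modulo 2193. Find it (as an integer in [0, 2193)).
x ≡ 1603 (mod 2193); the representative in [0, 2193) is 1603

The moduli 43, 51 are pairwise coprime, so by the CRT there is a unique solution mod 43·51 = 2193.
Solve by successive substitution. Start with x ≡ 12 (mod 43).
  Combine with x ≡ 22 (mod 51): write x = 12 + 43·t and require 12 + 43·t ≡ 22 (mod 51), i.e. 43·t ≡ 22 − 12 ≡ 10 (mod 51). Since 43^(−1) ≡ 19 (mod 51), t ≡ 19·10 ≡ 37 (mod 51). So x ≡ 12 + 43·37 = 1603 (mod 2193).
Unique solution in [0, 2193): x = 1603.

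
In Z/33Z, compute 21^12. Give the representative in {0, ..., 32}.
Use repeated squaring. Binary(12) = 1100. Walk through the bits of the exponent 12 left-to-right: at each bit after the leading one, square the running value, then multiply by 21 if the bit is 1 (always reducing mod 33):
  bit 1 = 1 (leading): start with 21.
  bit 2 = 1: square 21^2 = 441 ≡ 12; bit is 1, so multiply 12·21 = 252 ≡ 21 (mod 33).
  bit 3 = 0: square 21^2 = 441 ≡ 12 (mod 33).
  bit 4 = 0: square 12^2 = 144 ≡ 12 (mod 33).
Final value: 21^12 ≡ 12 (mod 33).

Final answer: 12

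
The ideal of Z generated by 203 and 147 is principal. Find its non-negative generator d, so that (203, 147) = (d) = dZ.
(203, 147) = (7); d = 7

In the PID Z, (a, b) is generated by gcd(a, b). Compute gcd(203, 147) with the extended Euclidean algorithm, tracking rows (r, s, t) with s·203 + t·147 = r:
  row A: (203, 1, 0)   [1·203 + 0·147 = 203]
  row B: (147, 0, 1)   [0·203 + 1·147 = 147]
  203 = 1·147 + 56   → row C = row A − 1·row B = (56, 1, −1)   [check: 1·203 − 1·147 = 56]
  147 = 2·56 + 35   → row D = row B − 2·row C = (35, −2, 3)   [check: −2·203 + 3·147 = 35]
  56 = 1·35 + 21   → row E = row C − 1·row D = (21, 3, −4)   [check: 3·203 − 4·147 = 21]
  35 = 1·21 + 14   → row F = row D − 1·row E = (14, −5, 7)   [check: −5·203 + 7·147 = 14]
  21 = 1·14 + 7   → row G = row E − 1·row F = (7, 8, −11)   [check: 8·203 − 11·147 = 7]
  14 = 2·7 + 0   → remainder 0, stop. gcd = 7 (last nonzero row G).
So gcd(203, 147) = 7, with Bézout identity 8·203 − 11·147 = 7. Containment (⊇): the Bézout identity exhibits 7 as an element of (203, 147), giving (7) ⊆ (203, 147). Containment (⊆): since 7 | 203 and 7 | 147 (203 = 7·29, 147 = 7·21), every Z-linear combination of 203 and 147 is divisible by 7, so (203, 147) ⊆ (7). Therefore (203, 147) = (7), d = 7.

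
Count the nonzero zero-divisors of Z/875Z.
Z/875Z has 274 nonzero zero-divisors

In Z/875Z each nonzero element is either a unit (gcd with 875 is 1) or a zero-divisor (gcd > 1). The number of units is φ(875): factorise 875 = 5^3 · 7, so φ(875) = (5^3 − 5^2) · (7 − 1) = 100 · 6 = 600. The nonzero elements number 875 − 1 = 874. Hence the nonzero zero-divisors number 874 − 600 = 274.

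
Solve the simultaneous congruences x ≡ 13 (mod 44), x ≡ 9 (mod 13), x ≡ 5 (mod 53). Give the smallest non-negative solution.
The moduli 44, 13, 53 are pairwise coprime, so by the CRT there is a unique solution mod 44·13·53 = 30316.
Solve by successive substitution. Start with x ≡ 13 (mod 44).
  Combine with x ≡ 9 (mod 13): write x = 13 + 44·t and require 13 + 44·t ≡ 9 (mod 13), i.e. 44·t ≡ 9 − 13 ≡ 9 (mod 13). Since 44^(−1) ≡ 8 (mod 13) (44 ≡ 5 (mod 13)), t ≡ 8·9 ≡ 7 (mod 13). So x ≡ 13 + 44·7 = 321 (mod 572).
  Combine with x ≡ 5 (mod 53): write x = 321 + 572·t and require 321 + 572·t ≡ 5 (mod 53), i.e. 572·t ≡ 5 − 321 ≡ 2 (mod 53). Since 572^(−1) ≡ 24 (mod 53) (572 ≡ 42 (mod 53)), t ≡ 24·2 ≡ 48 (mod 53). So x ≡ 321 + 572·48 = 27777 (mod 30316).
Unique solution in [0, 30316): x = 27777.

Final answer: x ≡ 27777 (mod 30316); the representative in [0, 30316) is 27777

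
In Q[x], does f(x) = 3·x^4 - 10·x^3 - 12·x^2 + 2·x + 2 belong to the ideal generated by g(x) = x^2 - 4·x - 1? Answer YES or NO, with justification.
In Q[x] the ideal (g) consists of all multiples of g, so f ∈ (g) iff g | f, i.e. iff the remainder of f on division by g is 0. Divide f by g (g is monic, so eliminate the leading term of the running remainder at each step):
  leading term 3·x^4: subtract (3·x^2)·g(x) = 3·x^4 - 12·x^3 - 3·x^2, leaving 2·x^3 - 9·x^2 + 2·x + 2
  leading term 2·x^3: subtract (2·x)·g(x) = 2·x^3 - 8·x^2 - 2·x, leaving -x^2 + 4·x + 2
  leading term -x^2: subtract (-1)·g(x) = -x^2 + 4·x + 1, leaving 1
The remainder r(x) = 1 ≠ 0 (and deg r < deg g), so g ∤ f, i.e. f ∉ (g).

Final answer: NO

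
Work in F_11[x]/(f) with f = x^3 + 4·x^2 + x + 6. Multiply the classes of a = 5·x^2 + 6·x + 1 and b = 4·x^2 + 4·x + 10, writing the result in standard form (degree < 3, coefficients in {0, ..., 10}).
a · b ≡ 4·x^2 + 2·x + 6 (mod f(x))

Multiply as integer polynomials: a · b = 20·x^4 + 44·x^3 + 78·x^2 + 64·x + 10. Reducing coefficients mod 11: a · b ≡ 9·x^4 + x^2 + 9·x + 10. Now divide by f(x) = x^3 + 4·x^2 + x + 6 in F_11[x], eliminating the leading term at each step:
  leading term 9·x^4: subtract (9·x)·f(x) = 9·x^4 + 3·x^3 + 9·x^2 + 10·x, leaving 8·x^3 + 3·x^2 + 10·x + 10 (coefficients mod 11)
  leading term 8·x^3: subtract (8)·f(x) = 8·x^3 + 10·x^2 + 8·x + 4, leaving 4·x^2 + 2·x + 6 (coefficients mod 11)
The degree is now < 3, so this is the remainder. Hence a · b ≡ 4·x^2 + 2·x + 6 in F_11[x]/(f).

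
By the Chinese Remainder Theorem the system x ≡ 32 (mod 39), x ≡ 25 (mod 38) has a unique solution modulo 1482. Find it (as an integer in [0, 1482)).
The moduli 39, 38 are pairwise coprime, so by the CRT there is a unique solution mod 39·38 = 1482.
Solve by successive substitution. Start with x ≡ 32 (mod 39).
  Combine with x ≡ 25 (mod 38): write x = 32 + 39·t and require 32 + 39·t ≡ 25 (mod 38), i.e. 39·t ≡ 25 − 32 ≡ 31 (mod 38). Since 39^(−1) ≡ 1 (mod 38) (39 ≡ 1 (mod 38)), t ≡ 1·31 ≡ 31 (mod 38). So x ≡ 32 + 39·31 = 1241 (mod 1482).
Unique solution in [0, 1482): x = 1241.

Final answer: x ≡ 1241 (mod 1482); the representative in [0, 1482) is 1241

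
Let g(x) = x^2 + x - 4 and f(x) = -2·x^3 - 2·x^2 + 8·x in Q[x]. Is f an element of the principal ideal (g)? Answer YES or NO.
In Q[x] the ideal (g) consists of all multiples of g, so f ∈ (g) iff g | f, i.e. iff the remainder of f on division by g is 0. Divide f by g (g is monic, so eliminate the leading term of the running remainder at each step):
  leading term -2·x^3: subtract (-2·x)·g(x) = -2·x^3 - 2·x^2 + 8·x, leaving 0
The remainder is 0, so f(x) = g(x) · h(x) with h(x) = -2·x. Hence g | f, i.e. f ∈ (g).

Final answer: YES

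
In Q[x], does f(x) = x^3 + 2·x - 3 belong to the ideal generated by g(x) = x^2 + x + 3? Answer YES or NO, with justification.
In Q[x] the ideal (g) consists of all multiples of g, so f ∈ (g) iff g | f, i.e. iff the remainder of f on division by g is 0. Divide f by g (g is monic, so eliminate the leading term of the running remainder at each step):
  leading term x^3: subtract (x)·g(x) = x^3 + x^2 + 3·x, leaving -x^2 - x - 3
  leading term -x^2: subtract (-1)·g(x) = -x^2 - x - 3, leaving 0
The remainder is 0, so f(x) = g(x) · h(x) with h(x) = x - 1. Hence g | f, i.e. f ∈ (g).

Final answer: YES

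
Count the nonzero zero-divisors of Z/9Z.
In Z/9Z each nonzero element is either a unit (gcd with 9 is 1) or a zero-divisor (gcd > 1). The number of units is φ(9): factorise 9 = 3^2, so φ(9) = (3^2 − 3^1) = 6 = 6. The nonzero elements number 9 − 1 = 8. Hence the nonzero zero-divisors number 8 − 6 = 2.

Final answer: Z/9Z has 2 nonzero zero-divisors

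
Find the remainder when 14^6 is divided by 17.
15

Use repeated squaring. Binary(6) = 110. Walk through the bits of the exponent 6 left-to-right: at each bit after the leading one, square the running value, then multiply by 14 if the bit is 1 (always reducing mod 17):
  bit 1 = 1 (leading): start with 14.
  bit 2 = 1: square 14^2 = 196 ≡ 9; bit is 1, so multiply 9·14 = 126 ≡ 7 (mod 17).
  bit 3 = 0: square 7^2 = 49 ≡ 15 (mod 17).
Final value: 14^6 ≡ 15 (mod 17).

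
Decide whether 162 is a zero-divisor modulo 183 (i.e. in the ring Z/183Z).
gcd(162, 183) = 3 > 1, so 162 is not a unit in Z/183Z. In Z/nZ every nonzero non-unit is a zero-divisor: explicitly, take b = 183/gcd = 61 ≠ 0 (mod 183); then 162·61 = 9882 = 54·183, i.e. 162·61 ≡ 0 (mod 183). So 162 is a zero-divisor.

Final answer: YES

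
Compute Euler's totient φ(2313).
φ(2313) = 1536

φ is multiplicative, with φ(p^e) = p^e − p^(e−1). Factorise 2313 = 3^2 · 257. Then
  φ(2313) = (3^2 − 3^1) · (257 − 1) = 6 · 256 = 1536.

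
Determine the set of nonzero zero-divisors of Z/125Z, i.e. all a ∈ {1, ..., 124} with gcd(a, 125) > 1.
An element a ∈ Z/125Z (with a ≠ 0) is a zero-divisor iff gcd(a, 125) > 1 (because a is a unit precisely when gcd(a, n) = 1, and in Z/nZ every nonzero, non-unit element is a zero-divisor). Scan a = 1, ..., 124 and keep those with gcd(a, 125) > 1:
  gcd(5, 125) = 5, gcd(10, 125) = 5, gcd(15, 125) = 5, gcd(20, 125) = 5, gcd(25, 125) = 25, gcd(30, 125) = 5, gcd(35, 125) = 5, gcd(40, 125) = 5, gcd(45, 125) = 5, gcd(50, 125) = 25, gcd(55, 125) = 5, gcd(60, 125) = 5, gcd(65, 125) = 5, gcd(70, 125) = 5, gcd(75, 125) = 25, gcd(80, 125) = 5, gcd(85, 125) = 5, gcd(90, 125) = 5, gcd(95, 125) = 5, gcd(100, 125) = 25, gcd(105, 125) = 5, gcd(110, 125) = 5, gcd(115, 125) = 5, gcd(120, 125) = 5.
All other a ∈ {1, ..., 124} have gcd(a, 125) = 1 and are units. So the nonzero zero-divisors are exactly the 24 values of a appearing in this scan.

Final answer: nonzero zero-divisors of Z/125Z = {5, 10, 15, 20, 25, 30, 35, 40, 45, 50, 55, 60, 65, 70, 75, 80, 85, 90, 95, 100, 105, 110, 115, 120}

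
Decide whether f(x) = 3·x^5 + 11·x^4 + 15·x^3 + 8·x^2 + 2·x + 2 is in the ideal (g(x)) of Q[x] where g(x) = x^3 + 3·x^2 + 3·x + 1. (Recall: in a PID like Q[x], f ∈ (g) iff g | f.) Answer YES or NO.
In Q[x] the ideal (g) consists of all multiples of g, so f ∈ (g) iff g | f, i.e. iff the remainder of f on division by g is 0. Divide f by g (g is monic, so eliminate the leading term of the running remainder at each step):
  leading term 3·x^5: subtract (3·x^2)·g(x) = 3·x^5 + 9·x^4 + 9·x^3 + 3·x^2, leaving 2·x^4 + 6·x^3 + 5·x^2 + 2·x + 2
  leading term 2·x^4: subtract (2·x)·g(x) = 2·x^4 + 6·x^3 + 6·x^2 + 2·x, leaving 2 - x^2
The remainder r(x) = 2 - x^2 ≠ 0 (and deg r < deg g), so g ∤ f, i.e. f ∉ (g).

Final answer: NO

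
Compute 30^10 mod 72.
0

Use repeated squaring. Binary(10) = 1010. Walk through the bits of the exponent 10 left-to-right: at each bit after the leading one, square the running value, then multiply by 30 if the bit is 1 (always reducing mod 72):
  bit 1 = 1 (leading): start with 30.
  bit 2 = 0: square 30^2 = 900 ≡ 36 (mod 72).
  bit 3 = 1: square 36^2 = 1296 ≡ 0; bit is 1, so multiply 0·30 = 0 (mod 72).
  bit 4 = 0: square 0^2 = 0 (mod 72).
Final value: 30^10 ≡ 0 (mod 72).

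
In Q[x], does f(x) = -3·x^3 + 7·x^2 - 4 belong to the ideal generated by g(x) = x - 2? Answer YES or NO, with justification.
YES

In Q[x] the ideal (g) consists of all multiples of g, so f ∈ (g) iff g | f, i.e. iff the remainder of f on division by g is 0. Divide f by g (g is monic, so eliminate the leading term of the running remainder at each step):
  leading term -3·x^3: subtract (-3·x^2)·g(x) = -3·x^3 + 6·x^2, leaving x^2 - 4
  leading term x^2: subtract (x)·g(x) = x^2 - 2·x, leaving 2·x - 4
  leading term 2·x: subtract (2)·g(x) = 2·x - 4, leaving 0
The remainder is 0, so f(x) = g(x) · h(x) with h(x) = -3·x^2 + x + 2. Hence g | f, i.e. f ∈ (g).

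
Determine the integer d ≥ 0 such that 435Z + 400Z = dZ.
(435, 400) = (5); d = 5

In the PID Z, (a, b) is generated by gcd(a, b). Compute gcd(435, 400) with the extended Euclidean algorithm, tracking rows (r, s, t) with s·435 + t·400 = r:
  row A: (435, 1, 0)   [1·435 + 0·400 = 435]
  row B: (400, 0, 1)   [0·435 + 1·400 = 400]
  435 = 1·400 + 35   → row C = row A − 1·row B = (35, 1, −1)   [check: 1·435 − 1·400 = 35]
  400 = 11·35 + 15   → row D = row B − 11·row C = (15, −11, 12)   [check: −11·435 + 12·400 = 15]
  35 = 2·15 + 5   → row E = row C − 2·row D = (5, 23, −25)   [check: 23·435 − 25·400 = 5]
  15 = 3·5 + 0   → remainder 0, stop. gcd = 5 (last nonzero row E).
So gcd(435, 400) = 5, with Bézout identity 23·435 − 25·400 = 5. Containment (⊇): the Bézout identity exhibits 5 as an element of (435, 400), giving (5) ⊆ (435, 400). Containment (⊆): since 5 | 435 and 5 | 400 (435 = 5·87, 400 = 5·80), every Z-linear combination of 435 and 400 is divisible by 5, so (435, 400) ⊆ (5). Therefore (435, 400) = (5), d = 5.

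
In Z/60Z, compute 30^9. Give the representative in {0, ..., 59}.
0

Use repeated squaring. Binary(9) = 1001. Walk through the bits of the exponent 9 left-to-right: at each bit after the leading one, square the running value, then multiply by 30 if the bit is 1 (always reducing mod 60):
  bit 1 = 1 (leading): start with 30.
  bit 2 = 0: square 30^2 = 900 ≡ 0 (mod 60).
  bit 3 = 0: square 0^2 = 0 (mod 60).
  bit 4 = 1: square 0^2 = 0; bit is 1, so multiply 0·30 = 0 (mod 60).
Final value: 30^9 ≡ 0 (mod 60).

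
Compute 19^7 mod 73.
Use repeated squaring. Binary(7) = 111. Walk through the bits of the exponent 7 left-to-right: at each bit after the leading one, square the running value, then multiply by 19 if the bit is 1 (always reducing mod 73):
  bit 1 = 1 (leading): start with 19.
  bit 2 = 1: square 19^2 = 361 ≡ 69; bit is 1, so multiply 69·19 = 1311 ≡ 70 (mod 73).
  bit 3 = 1: square 70^2 = 4900 ≡ 9; bit is 1, so multiply 9·19 = 171 ≡ 25 (mod 73).
Final value: 19^7 ≡ 25 (mod 73).

Final answer: 25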